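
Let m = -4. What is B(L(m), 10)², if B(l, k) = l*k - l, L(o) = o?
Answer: 1296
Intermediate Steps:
B(l, k) = -l + k*l (B(l, k) = k*l - l = -l + k*l)
B(L(m), 10)² = (-4*(-1 + 10))² = (-4*9)² = (-36)² = 1296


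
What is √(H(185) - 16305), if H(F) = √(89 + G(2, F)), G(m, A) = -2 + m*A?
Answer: √(-16305 + √457) ≈ 127.61*I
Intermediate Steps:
G(m, A) = -2 + A*m
H(F) = √(87 + 2*F) (H(F) = √(89 + (-2 + F*2)) = √(89 + (-2 + 2*F)) = √(87 + 2*F))
√(H(185) - 16305) = √(√(87 + 2*185) - 16305) = √(√(87 + 370) - 16305) = √(√457 - 16305) = √(-16305 + √457)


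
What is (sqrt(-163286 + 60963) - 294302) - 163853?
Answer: -458155 + I*sqrt(102323) ≈ -4.5816e+5 + 319.88*I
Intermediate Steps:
(sqrt(-163286 + 60963) - 294302) - 163853 = (sqrt(-102323) - 294302) - 163853 = (I*sqrt(102323) - 294302) - 163853 = (-294302 + I*sqrt(102323)) - 163853 = -458155 + I*sqrt(102323)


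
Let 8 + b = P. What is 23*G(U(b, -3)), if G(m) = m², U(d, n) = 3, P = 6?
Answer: 207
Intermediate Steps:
b = -2 (b = -8 + 6 = -2)
23*G(U(b, -3)) = 23*3² = 23*9 = 207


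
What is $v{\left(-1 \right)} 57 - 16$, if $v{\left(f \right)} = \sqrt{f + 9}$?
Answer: $-16 + 114 \sqrt{2} \approx 145.22$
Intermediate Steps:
$v{\left(f \right)} = \sqrt{9 + f}$
$v{\left(-1 \right)} 57 - 16 = \sqrt{9 - 1} \cdot 57 - 16 = \sqrt{8} \cdot 57 - 16 = 2 \sqrt{2} \cdot 57 - 16 = 114 \sqrt{2} - 16 = -16 + 114 \sqrt{2}$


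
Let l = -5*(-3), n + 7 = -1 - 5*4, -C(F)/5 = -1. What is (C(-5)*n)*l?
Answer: -2100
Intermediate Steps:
C(F) = 5 (C(F) = -5*(-1) = 5)
n = -28 (n = -7 + (-1 - 5*4) = -7 + (-1 - 20) = -7 - 21 = -28)
l = 15
(C(-5)*n)*l = (5*(-28))*15 = -140*15 = -2100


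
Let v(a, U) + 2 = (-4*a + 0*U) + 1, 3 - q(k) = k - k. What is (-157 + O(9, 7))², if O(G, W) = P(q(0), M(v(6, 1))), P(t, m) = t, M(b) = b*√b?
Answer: 23716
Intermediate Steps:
q(k) = 3 (q(k) = 3 - (k - k) = 3 - 1*0 = 3 + 0 = 3)
v(a, U) = -1 - 4*a (v(a, U) = -2 + ((-4*a + 0*U) + 1) = -2 + ((-4*a + 0) + 1) = -2 + (-4*a + 1) = -2 + (1 - 4*a) = -1 - 4*a)
M(b) = b^(3/2)
O(G, W) = 3
(-157 + O(9, 7))² = (-157 + 3)² = (-154)² = 23716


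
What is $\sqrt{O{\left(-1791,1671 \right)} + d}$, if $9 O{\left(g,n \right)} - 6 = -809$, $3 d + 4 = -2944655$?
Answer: $\frac{2 i \sqrt{2208695}}{3} \approx 990.78 i$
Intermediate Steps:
$d = -981553$ ($d = - \frac{4}{3} + \frac{1}{3} \left(-2944655\right) = - \frac{4}{3} - \frac{2944655}{3} = -981553$)
$O{\left(g,n \right)} = - \frac{803}{9}$ ($O{\left(g,n \right)} = \frac{2}{3} + \frac{1}{9} \left(-809\right) = \frac{2}{3} - \frac{809}{9} = - \frac{803}{9}$)
$\sqrt{O{\left(-1791,1671 \right)} + d} = \sqrt{- \frac{803}{9} - 981553} = \sqrt{- \frac{8834780}{9}} = \frac{2 i \sqrt{2208695}}{3}$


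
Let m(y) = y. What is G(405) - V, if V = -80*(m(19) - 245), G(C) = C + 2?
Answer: -17673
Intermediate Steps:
G(C) = 2 + C
V = 18080 (V = -80*(19 - 245) = -80*(-226) = 18080)
G(405) - V = (2 + 405) - 1*18080 = 407 - 18080 = -17673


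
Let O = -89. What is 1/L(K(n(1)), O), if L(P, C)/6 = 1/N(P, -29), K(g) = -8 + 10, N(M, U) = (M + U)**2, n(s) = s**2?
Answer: 243/2 ≈ 121.50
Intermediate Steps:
K(g) = 2
L(P, C) = 6/(-29 + P)**2 (L(P, C) = 6/((P - 29)**2) = 6/((-29 + P)**2) = 6/(-29 + P)**2)
1/L(K(n(1)), O) = 1/(6/(-29 + 2)**2) = 1/(6/(-27)**2) = 1/(6*(1/729)) = 1/(2/243) = 243/2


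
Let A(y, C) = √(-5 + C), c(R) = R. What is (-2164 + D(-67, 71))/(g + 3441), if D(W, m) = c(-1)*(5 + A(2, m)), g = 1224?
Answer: -723/1555 - √66/4665 ≈ -0.46669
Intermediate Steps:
D(W, m) = -5 - √(-5 + m) (D(W, m) = -(5 + √(-5 + m)) = -5 - √(-5 + m))
(-2164 + D(-67, 71))/(g + 3441) = (-2164 + (-5 - √(-5 + 71)))/(1224 + 3441) = (-2164 + (-5 - √66))/4665 = (-2169 - √66)*(1/4665) = -723/1555 - √66/4665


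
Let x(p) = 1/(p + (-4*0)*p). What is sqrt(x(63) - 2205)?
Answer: I*sqrt(972398)/21 ≈ 46.957*I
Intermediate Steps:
x(p) = 1/p (x(p) = 1/(p + 0*p) = 1/(p + 0) = 1/p)
sqrt(x(63) - 2205) = sqrt(1/63 - 2205) = sqrt(-138914/63) = I*sqrt(972398)/21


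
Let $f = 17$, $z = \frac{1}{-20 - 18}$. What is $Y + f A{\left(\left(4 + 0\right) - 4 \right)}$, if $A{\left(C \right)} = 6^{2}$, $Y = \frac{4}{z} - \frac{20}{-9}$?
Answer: $\frac{4160}{9} \approx 462.22$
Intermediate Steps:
$z = - \frac{1}{38}$ ($z = \frac{1}{-38} = - \frac{1}{38} \approx -0.026316$)
$Y = - \frac{1348}{9}$ ($Y = \frac{4}{- \frac{1}{38}} - \frac{20}{-9} = 4 \left(-38\right) - - \frac{20}{9} = -152 + \frac{20}{9} = - \frac{1348}{9} \approx -149.78$)
$A{\left(C \right)} = 36$
$Y + f A{\left(\left(4 + 0\right) - 4 \right)} = - \frac{1348}{9} + 17 \cdot 36 = - \frac{1348}{9} + 612 = \frac{4160}{9}$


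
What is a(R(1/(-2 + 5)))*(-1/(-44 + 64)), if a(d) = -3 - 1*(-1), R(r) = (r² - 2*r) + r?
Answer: ⅒ ≈ 0.10000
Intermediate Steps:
R(r) = r² - r
a(d) = -2 (a(d) = -3 + 1 = -2)
a(R(1/(-2 + 5)))*(-1/(-44 + 64)) = -(-2)/(-44 + 64) = -(-2)/20 = -2*(-1/20) = ⅒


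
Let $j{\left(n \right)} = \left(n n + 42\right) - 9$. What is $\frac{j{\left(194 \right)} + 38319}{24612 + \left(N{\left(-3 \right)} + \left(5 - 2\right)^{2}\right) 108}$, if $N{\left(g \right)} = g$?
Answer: $\frac{18997}{6315} \approx 3.0082$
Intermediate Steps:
$j{\left(n \right)} = 33 + n^{2}$ ($j{\left(n \right)} = \left(n^{2} + 42\right) - 9 = \left(42 + n^{2}\right) - 9 = 33 + n^{2}$)
$\frac{j{\left(194 \right)} + 38319}{24612 + \left(N{\left(-3 \right)} + \left(5 - 2\right)^{2}\right) 108} = \frac{\left(33 + 194^{2}\right) + 38319}{24612 + \left(-3 + \left(5 - 2\right)^{2}\right) 108} = \frac{\left(33 + 37636\right) + 38319}{24612 + \left(-3 + 3^{2}\right) 108} = \frac{37669 + 38319}{24612 + \left(-3 + 9\right) 108} = \frac{75988}{24612 + 6 \cdot 108} = \frac{75988}{24612 + 648} = \frac{75988}{25260} = 75988 \cdot \frac{1}{25260} = \frac{18997}{6315}$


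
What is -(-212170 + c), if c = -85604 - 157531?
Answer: 455305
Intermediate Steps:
c = -243135
-(-212170 + c) = -(-212170 - 243135) = -1*(-455305) = 455305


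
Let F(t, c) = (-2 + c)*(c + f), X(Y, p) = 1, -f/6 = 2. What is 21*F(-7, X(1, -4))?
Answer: 231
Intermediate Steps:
f = -12 (f = -6*2 = -12)
F(t, c) = (-12 + c)*(-2 + c) (F(t, c) = (-2 + c)*(c - 12) = (-2 + c)*(-12 + c) = (-12 + c)*(-2 + c))
21*F(-7, X(1, -4)) = 21*(24 + 1² - 14*1) = 21*(24 + 1 - 14) = 21*11 = 231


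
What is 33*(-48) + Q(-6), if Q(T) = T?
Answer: -1590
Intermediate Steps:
33*(-48) + Q(-6) = 33*(-48) - 6 = -1584 - 6 = -1590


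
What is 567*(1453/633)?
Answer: 274617/211 ≈ 1301.5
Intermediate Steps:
567*(1453/633) = 274617/211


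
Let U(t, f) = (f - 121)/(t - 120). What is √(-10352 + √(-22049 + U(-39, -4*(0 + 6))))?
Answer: √(-261708912 + 159*I*√557397714)/159 ≈ 0.72968 + 101.75*I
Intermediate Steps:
U(t, f) = (-121 + f)/(-120 + t)
√(-10352 + √(-22049 + U(-39, -4*(0 + 6)))) = √(-10352 + √(-22049 + (-121 - 4*(0 + 6))/(-120 - 39))) = √(-10352 + √(-22049 + (-121 - 4*6)/(-159))) = √(-10352 + √(-22049 - (-121 - 24)/159)) = √(-10352 + √(-22049 - 1/159*(-145))) = √(-10352 + √(-22049 + 145/159)) = √(-10352 + √(-3505646/159)) = √(-10352 + I*√557397714/159)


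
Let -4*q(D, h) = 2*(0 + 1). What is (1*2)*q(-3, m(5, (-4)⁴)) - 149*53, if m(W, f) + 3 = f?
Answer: -7898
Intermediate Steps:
m(W, f) = -3 + f
q(D, h) = -½ (q(D, h) = -(0 + 1)/2 = -1/2 = -¼*2 = -½)
(1*2)*q(-3, m(5, (-4)⁴)) - 149*53 = (1*2)*(-½) - 149*53 = 2*(-½) - 7897 = -1 - 7897 = -7898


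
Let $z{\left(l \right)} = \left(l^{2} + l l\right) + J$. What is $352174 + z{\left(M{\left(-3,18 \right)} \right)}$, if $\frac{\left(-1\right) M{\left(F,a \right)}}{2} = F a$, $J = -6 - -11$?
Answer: $375507$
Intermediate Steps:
$J = 5$ ($J = -6 + 11 = 5$)
$M{\left(F,a \right)} = - 2 F a$
$z{\left(l \right)} = 5 + 2 l^{2}$ ($z{\left(l \right)} = \left(l^{2} + l l\right) + 5 = \left(l^{2} + l^{2}\right) + 5 = 2 l^{2} + 5 = 5 + 2 l^{2}$)
$352174 + z{\left(M{\left(-3,18 \right)} \right)} = 352174 + \left(5 + 2 \left(\left(-2\right) \left(-3\right) 18\right)^{2}\right) = 352174 + \left(5 + 2 \cdot 108^{2}\right) = 352174 + \left(5 + 2 \cdot 11664\right) = 352174 + \left(5 + 23328\right) = 352174 + 23333 = 375507$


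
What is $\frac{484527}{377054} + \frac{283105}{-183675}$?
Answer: $- \frac{3550075189}{13851078690} \approx -0.2563$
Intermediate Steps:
$\frac{484527}{377054} + \frac{283105}{-183675} = 484527 \cdot \frac{1}{377054} + 283105 \left(- \frac{1}{183675}\right) = \frac{484527}{377054} - \frac{56621}{36735} = - \frac{3550075189}{13851078690}$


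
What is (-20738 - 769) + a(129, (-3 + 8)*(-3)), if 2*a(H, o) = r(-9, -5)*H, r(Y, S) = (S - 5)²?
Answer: -15057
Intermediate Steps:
r(Y, S) = (-5 + S)²
a(H, o) = 50*H (a(H, o) = ((-5 - 5)²*H)/2 = ((-10)²*H)/2 = (100*H)/2 = 50*H)
(-20738 - 769) + a(129, (-3 + 8)*(-3)) = (-20738 - 769) + 50*129 = -21507 + 6450 = -15057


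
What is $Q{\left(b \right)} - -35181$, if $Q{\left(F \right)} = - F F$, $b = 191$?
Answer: $-1300$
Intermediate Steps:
$Q{\left(F \right)} = - F^{2}$
$Q{\left(b \right)} - -35181 = - 191^{2} - -35181 = \left(-1\right) 36481 + 35181 = -36481 + 35181 = -1300$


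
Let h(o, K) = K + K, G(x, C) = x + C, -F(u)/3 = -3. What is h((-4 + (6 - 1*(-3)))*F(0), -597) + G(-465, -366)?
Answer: -2025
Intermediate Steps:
F(u) = 9 (F(u) = -3*(-3) = 9)
G(x, C) = C + x
h(o, K) = 2*K
h((-4 + (6 - 1*(-3)))*F(0), -597) + G(-465, -366) = 2*(-597) + (-366 - 465) = -1194 - 831 = -2025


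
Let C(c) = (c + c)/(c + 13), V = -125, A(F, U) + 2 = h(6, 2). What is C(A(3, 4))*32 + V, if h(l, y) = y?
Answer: -125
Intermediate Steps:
A(F, U) = 0 (A(F, U) = -2 + 2 = 0)
C(c) = 2*c/(13 + c) (C(c) = (2*c)/(13 + c) = 2*c/(13 + c))
C(A(3, 4))*32 + V = (2*0/(13 + 0))*32 - 125 = (2*0/13)*32 - 125 = (2*0*(1/13))*32 - 125 = 0*32 - 125 = 0 - 125 = -125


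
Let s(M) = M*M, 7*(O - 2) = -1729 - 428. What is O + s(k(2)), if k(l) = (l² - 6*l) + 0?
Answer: -1695/7 ≈ -242.14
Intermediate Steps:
O = -2143/7 (O = 2 + (-1729 - 428)/7 = 2 + (⅐)*(-2157) = 2 - 2157/7 = -2143/7 ≈ -306.14)
k(l) = l² - 6*l
s(M) = M²
O + s(k(2)) = -2143/7 + (2*(-6 + 2))² = -2143/7 + (2*(-4))² = -2143/7 + (-8)² = -2143/7 + 64 = -1695/7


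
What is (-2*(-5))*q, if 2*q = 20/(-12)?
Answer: -25/3 ≈ -8.3333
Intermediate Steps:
q = -⅚ (q = (20/(-12))/2 = (20*(-1/12))/2 = (½)*(-5/3) = -⅚ ≈ -0.83333)
(-2*(-5))*q = -2*(-5)*(-⅚) = 10*(-⅚) = -25/3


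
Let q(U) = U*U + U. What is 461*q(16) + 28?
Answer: 125420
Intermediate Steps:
q(U) = U + U**2 (q(U) = U**2 + U = U + U**2)
461*q(16) + 28 = 461*(16*(1 + 16)) + 28 = 461*(16*17) + 28 = 461*272 + 28 = 125392 + 28 = 125420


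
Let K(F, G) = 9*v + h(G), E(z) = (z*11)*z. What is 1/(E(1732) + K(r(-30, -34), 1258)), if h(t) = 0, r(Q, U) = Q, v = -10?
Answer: 1/32997974 ≈ 3.0305e-8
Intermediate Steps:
E(z) = 11*z² (E(z) = (11*z)*z = 11*z²)
K(F, G) = -90 (K(F, G) = 9*(-10) + 0 = -90 + 0 = -90)
1/(E(1732) + K(r(-30, -34), 1258)) = 1/(11*1732² - 90) = 1/(11*2999824 - 90) = 1/(32998064 - 90) = 1/32997974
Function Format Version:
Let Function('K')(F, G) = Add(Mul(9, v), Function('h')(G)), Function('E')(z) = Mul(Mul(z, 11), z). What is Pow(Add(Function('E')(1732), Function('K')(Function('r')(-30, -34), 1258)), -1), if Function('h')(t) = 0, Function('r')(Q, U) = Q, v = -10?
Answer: Rational(1, 32997974) ≈ 3.0305e-8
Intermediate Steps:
Function('E')(z) = Mul(11, Pow(z, 2)) (Function('E')(z) = Mul(Mul(11, z), z) = Mul(11, Pow(z, 2)))
Function('K')(F, G) = -90 (Function('K')(F, G) = Add(Mul(9, -10), 0) = Add(-90, 0) = -90)
Pow(Add(Function('E')(1732), Function('K')(Function('r')(-30, -34), 1258)), -1) = Pow(Add(Mul(11, Pow(1732, 2)), -90), -1) = Pow(Add(Mul(11, 2999824), -90), -1) = Pow(Add(32998064, -90), -1) = Pow(32997974, -1) = Rational(1, 32997974)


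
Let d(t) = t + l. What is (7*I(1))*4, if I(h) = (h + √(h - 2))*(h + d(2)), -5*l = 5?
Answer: 56 + 56*I ≈ 56.0 + 56.0*I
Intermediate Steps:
l = -1 (l = -⅕*5 = -1)
d(t) = -1 + t (d(t) = t - 1 = -1 + t)
I(h) = (1 + h)*(h + √(-2 + h)) (I(h) = (h + √(h - 2))*(h + (-1 + 2)) = (h + √(-2 + h))*(h + 1) = (h + √(-2 + h))*(1 + h) = (1 + h)*(h + √(-2 + h)))
(7*I(1))*4 = (7*(1 + 1² + √(-2 + 1) + 1*√(-2 + 1)))*4 = (7*(1 + 1 + √(-1) + 1*√(-1)))*4 = (7*(1 + 1 + I + 1*I))*4 = (7*(1 + 1 + I + I))*4 = (7*(2 + 2*I))*4 = (14 + 14*I)*4 = 56 + 56*I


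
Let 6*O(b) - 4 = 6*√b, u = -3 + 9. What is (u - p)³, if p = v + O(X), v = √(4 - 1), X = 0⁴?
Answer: 5392/27 - 265*√3/3 ≈ 46.706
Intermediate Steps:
u = 6
X = 0
O(b) = ⅔ + √b (O(b) = ⅔ + (6*√b)/6 = ⅔ + √b)
v = √3 ≈ 1.7320
p = ⅔ + √3 (p = √3 + (⅔ + √0) = √3 + (⅔ + 0) = √3 + ⅔ = ⅔ + √3 ≈ 2.3987)
(u - p)³ = (6 - (⅔ + √3))³ = (6 + (-⅔ - √3))³ = (16/3 - √3)³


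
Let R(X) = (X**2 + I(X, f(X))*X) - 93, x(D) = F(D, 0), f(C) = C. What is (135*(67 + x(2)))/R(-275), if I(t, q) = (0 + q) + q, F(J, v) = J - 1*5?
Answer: 480/12599 ≈ 0.038098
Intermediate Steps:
F(J, v) = -5 + J (F(J, v) = J - 5 = -5 + J)
I(t, q) = 2*q (I(t, q) = q + q = 2*q)
x(D) = -5 + D
R(X) = -93 + 3*X**2 (R(X) = (X**2 + (2*X)*X) - 93 = (X**2 + 2*X**2) - 93 = 3*X**2 - 93 = -93 + 3*X**2)
(135*(67 + x(2)))/R(-275) = (135*(67 + (-5 + 2)))/(-93 + 3*(-275)**2) = (135*(67 - 3))/(-93 + 3*75625) = (135*64)/(-93 + 226875) = 8640/226782 = 8640*(1/226782) = 480/12599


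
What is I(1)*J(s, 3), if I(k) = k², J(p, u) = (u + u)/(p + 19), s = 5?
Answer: ¼ ≈ 0.25000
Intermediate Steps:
J(p, u) = 2*u/(19 + p) (J(p, u) = (2*u)/(19 + p) = 2*u/(19 + p))
I(1)*J(s, 3) = 1²*(2*3/(19 + 5)) = 1*(2*3/24) = 1*(2*3*(1/24)) = 1*(¼) = ¼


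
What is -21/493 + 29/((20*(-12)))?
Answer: -19337/118320 ≈ -0.16343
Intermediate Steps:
-21/493 + 29/((20*(-12))) = -21*1/493 + 29/(-240) = -21/493 + 29*(-1/240) = -21/493 - 29/240 = -19337/118320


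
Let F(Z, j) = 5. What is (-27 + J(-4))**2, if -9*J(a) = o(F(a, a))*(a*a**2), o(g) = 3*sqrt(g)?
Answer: 27041/9 - 1152*sqrt(5) ≈ 428.61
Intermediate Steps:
J(a) = -sqrt(5)*a**3/3 (J(a) = -3*sqrt(5)*a*a**2/9 = -3*sqrt(5)*a**3/9 = -sqrt(5)*a**3/3)
(-27 + J(-4))**2 = (-27 - 1/3*sqrt(5)*(-4)**3)**2 = (-27 - 1/3*sqrt(5)*(-64))**2 = (-27 + 64*sqrt(5)/3)**2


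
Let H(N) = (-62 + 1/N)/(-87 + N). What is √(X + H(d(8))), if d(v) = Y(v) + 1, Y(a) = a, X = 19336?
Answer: √1058805462/234 ≈ 139.06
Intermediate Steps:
d(v) = 1 + v (d(v) = v + 1 = 1 + v)
H(N) = (-62 + 1/N)/(-87 + N)
√(X + H(d(8))) = √(19336 + (1 - 62*(1 + 8))/((1 + 8)*(-87 + (1 + 8)))) = √(19336 + (1 - 62*9)/(9*(-87 + 9))) = √(19336 + (⅑)*(1 - 558)/(-78)) = √(19336 + (⅑)*(-1/78)*(-557)) = √(19336 + 557/702) = √(13574429/702) = √1058805462/234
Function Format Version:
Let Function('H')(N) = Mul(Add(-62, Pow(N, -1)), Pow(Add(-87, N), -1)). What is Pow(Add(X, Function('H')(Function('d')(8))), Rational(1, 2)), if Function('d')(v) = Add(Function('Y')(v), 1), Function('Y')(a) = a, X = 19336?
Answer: Mul(Rational(1, 234), Pow(1058805462, Rational(1, 2))) ≈ 139.06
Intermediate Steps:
Function('d')(v) = Add(1, v) (Function('d')(v) = Add(v, 1) = Add(1, v))
Function('H')(N) = Mul(Pow(Add(-87, N), -1), Add(-62, Pow(N, -1)))
Pow(Add(X, Function('H')(Function('d')(8))), Rational(1, 2)) = Pow(Add(19336, Mul(Pow(Add(1, 8), -1), Pow(Add(-87, Add(1, 8)), -1), Add(1, Mul(-62, Add(1, 8))))), Rational(1, 2)) = Pow(Add(19336, Mul(Pow(9, -1), Pow(Add(-87, 9), -1), Add(1, Mul(-62, 9)))), Rational(1, 2)) = Pow(Add(19336, Mul(Rational(1, 9), Pow(-78, -1), Add(1, -558))), Rational(1, 2)) = Pow(Add(19336, Mul(Rational(1, 9), Rational(-1, 78), -557)), Rational(1, 2)) = Pow(Add(19336, Rational(557, 702)), Rational(1, 2)) = Pow(Rational(13574429, 702), Rational(1, 2)) = Mul(Rational(1, 234), Pow(1058805462, Rational(1, 2)))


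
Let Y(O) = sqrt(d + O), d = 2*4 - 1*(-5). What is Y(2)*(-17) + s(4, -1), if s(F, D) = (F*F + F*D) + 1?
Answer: 13 - 17*sqrt(15) ≈ -52.841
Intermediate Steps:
s(F, D) = 1 + F**2 + D*F (s(F, D) = (F**2 + D*F) + 1 = 1 + F**2 + D*F)
d = 13 (d = 8 + 5 = 13)
Y(O) = sqrt(13 + O)
Y(2)*(-17) + s(4, -1) = sqrt(13 + 2)*(-17) + (1 + 4**2 - 1*4) = sqrt(15)*(-17) + (1 + 16 - 4) = -17*sqrt(15) + 13 = 13 - 17*sqrt(15)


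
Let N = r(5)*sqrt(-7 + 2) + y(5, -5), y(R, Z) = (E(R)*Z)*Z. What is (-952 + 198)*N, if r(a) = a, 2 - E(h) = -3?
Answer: -94250 - 3770*I*sqrt(5) ≈ -94250.0 - 8430.0*I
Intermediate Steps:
E(h) = 5 (E(h) = 2 - 1*(-3) = 2 + 3 = 5)
y(R, Z) = 5*Z**2 (y(R, Z) = (5*Z)*Z = 5*Z**2)
N = 125 + 5*I*sqrt(5) (N = 5*sqrt(-7 + 2) + 5*(-5)**2 = 5*sqrt(-5) + 5*25 = 5*(I*sqrt(5)) + 125 = 5*I*sqrt(5) + 125 = 125 + 5*I*sqrt(5) ≈ 125.0 + 11.18*I)
(-952 + 198)*N = (-952 + 198)*(125 + 5*I*sqrt(5)) = -754*(125 + 5*I*sqrt(5)) = -94250 - 3770*I*sqrt(5)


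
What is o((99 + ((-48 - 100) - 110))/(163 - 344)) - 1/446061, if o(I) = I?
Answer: 70923518/80737041 ≈ 0.87845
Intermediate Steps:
o((99 + ((-48 - 100) - 110))/(163 - 344)) - 1/446061 = (99 + ((-48 - 100) - 110))/(163 - 344) - 1/446061 = (99 + (-148 - 110))/(-181) - 1*1/446061 = (99 - 258)*(-1/181) - 1/446061 = -159*(-1/181) - 1/446061 = 159/181 - 1/446061 = 70923518/80737041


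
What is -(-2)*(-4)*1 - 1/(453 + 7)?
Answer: -3681/460 ≈ -8.0022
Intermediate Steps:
-(-2)*(-4)*1 - 1/(453 + 7) = -2*4*1 - 1/460 = -8*1 - 1*1/460 = -8 - 1/460 = -3681/460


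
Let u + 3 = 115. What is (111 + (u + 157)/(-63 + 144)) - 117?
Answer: -217/81 ≈ -2.6790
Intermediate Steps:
u = 112 (u = -3 + 115 = 112)
(111 + (u + 157)/(-63 + 144)) - 117 = (111 + (112 + 157)/(-63 + 144)) - 117 = (111 + 269/81) - 117 = 9260/81 - 117 = -217/81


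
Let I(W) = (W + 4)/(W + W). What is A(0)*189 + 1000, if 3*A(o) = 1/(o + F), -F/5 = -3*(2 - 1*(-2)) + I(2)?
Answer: 5006/5 ≈ 1001.2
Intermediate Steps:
I(W) = (4 + W)/(2*W) (I(W) = (4 + W)/((2*W)) = (4 + W)*(1/(2*W)) = (4 + W)/(2*W))
F = 105/2 (F = -5*(-3*(2 - 1*(-2)) + (½)*(4 + 2)/2) = -5*(-3*(2 + 2) + (½)*(½)*6) = -5*(-3*4 + 3/2) = -5*(-12 + 3/2) = -5*(-21/2) = 105/2 ≈ 52.500)
A(o) = 1/(3*(105/2 + o)) (A(o) = 1/(3*(o + 105/2)) = 1/(3*(105/2 + o)))
A(0)*189 + 1000 = (2/(3*(105 + 2*0)))*189 + 1000 = (2/(3*(105 + 0)))*189 + 1000 = ((⅔)/105)*189 + 1000 = ((⅔)*(1/105))*189 + 1000 = (2/315)*189 + 1000 = 6/5 + 1000 = 5006/5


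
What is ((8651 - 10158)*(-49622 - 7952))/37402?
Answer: 43382009/18701 ≈ 2319.8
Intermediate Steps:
((8651 - 10158)*(-49622 - 7952))/37402 = -1507*(-57574)*(1/37402) = 86764018*(1/37402) = 43382009/18701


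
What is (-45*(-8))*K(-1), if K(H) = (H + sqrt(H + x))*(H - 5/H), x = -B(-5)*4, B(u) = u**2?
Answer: -1440 + 1440*I*sqrt(101) ≈ -1440.0 + 14472.0*I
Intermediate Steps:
x = -100 (x = -1*(-5)**2*4 = -1*25*4 = -25*4 = -100)
K(H) = (H + sqrt(-100 + H))*(H - 5/H) (K(H) = (H + sqrt(H - 100))*(H - 5/H) = (H + sqrt(-100 + H))*(H - 5/H))
(-45*(-8))*K(-1) = (-45*(-8))*(-5 + (-1)**2 - sqrt(-100 - 1) - 5*sqrt(-100 - 1)/(-1)) = 360*(-5 + 1 - sqrt(-101) - 5*(-1)*sqrt(-101)) = 360*(-5 + 1 - I*sqrt(101) - 5*(-1)*I*sqrt(101)) = 360*(-5 + 1 - I*sqrt(101) + 5*I*sqrt(101)) = 360*(-4 + 4*I*sqrt(101)) = -1440 + 1440*I*sqrt(101)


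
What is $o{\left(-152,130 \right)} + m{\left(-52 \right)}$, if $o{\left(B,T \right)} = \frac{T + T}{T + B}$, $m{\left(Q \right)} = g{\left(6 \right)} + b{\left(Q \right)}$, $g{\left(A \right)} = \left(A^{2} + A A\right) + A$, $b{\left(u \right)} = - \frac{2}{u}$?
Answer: $\frac{18939}{286} \approx 66.22$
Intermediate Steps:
$g{\left(A \right)} = A + 2 A^{2}$ ($g{\left(A \right)} = \left(A^{2} + A^{2}\right) + A = 2 A^{2} + A = A + 2 A^{2}$)
$m{\left(Q \right)} = 78 - \frac{2}{Q}$ ($m{\left(Q \right)} = 6 \left(1 + 2 \cdot 6\right) - \frac{2}{Q} = 6 \left(1 + 12\right) - \frac{2}{Q} = 6 \cdot 13 - \frac{2}{Q} = 78 - \frac{2}{Q}$)
$o{\left(B,T \right)} = \frac{2 T}{B + T}$
$o{\left(-152,130 \right)} + m{\left(-52 \right)} = 2 \cdot 130 \frac{1}{-152 + 130} + \left(78 - \frac{2}{-52}\right) = 2 \cdot 130 \frac{1}{-22} + \left(78 - - \frac{1}{26}\right) = 2 \cdot 130 \left(- \frac{1}{22}\right) + \left(78 + \frac{1}{26}\right) = - \frac{130}{11} + \frac{2029}{26} = \frac{18939}{286}$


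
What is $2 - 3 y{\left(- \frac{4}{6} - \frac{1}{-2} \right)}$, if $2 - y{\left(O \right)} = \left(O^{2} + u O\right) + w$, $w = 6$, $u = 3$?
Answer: $\frac{151}{12} \approx 12.583$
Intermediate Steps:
$y{\left(O \right)} = -4 - O^{2} - 3 O$ ($y{\left(O \right)} = 2 - \left(\left(O^{2} + 3 O\right) + 6\right) = 2 - \left(6 + O^{2} + 3 O\right) = -4 - O^{2} - 3 O$)
$2 - 3 y{\left(- \frac{4}{6} - \frac{1}{-2} \right)} = 2 - 3 \left(-4 - \left(- \frac{4}{6} - \frac{1}{-2}\right)^{2} - 3 \left(- \frac{4}{6} - \frac{1}{-2}\right)\right) = 2 - 3 \left(-4 - \left(\left(-4\right) \frac{1}{6} - - \frac{1}{2}\right)^{2} - 3 \left(\left(-4\right) \frac{1}{6} - - \frac{1}{2}\right)\right) = 2 - 3 \left(-4 - \left(- \frac{2}{3} + \frac{1}{2}\right)^{2} - 3 \left(- \frac{2}{3} + \frac{1}{2}\right)\right) = 2 - 3 \left(-4 - \left(- \frac{1}{6}\right)^{2} - - \frac{1}{2}\right) = 2 - 3 \left(-4 - \frac{1}{36} + \frac{1}{2}\right) = 2 - - \frac{127}{12} = 2 + \frac{127}{12} = \frac{151}{12}$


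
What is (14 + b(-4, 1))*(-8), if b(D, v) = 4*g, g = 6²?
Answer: -1264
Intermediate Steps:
g = 36
b(D, v) = 144 (b(D, v) = 4*36 = 144)
(14 + b(-4, 1))*(-8) = (14 + 144)*(-8) = 158*(-8) = -1264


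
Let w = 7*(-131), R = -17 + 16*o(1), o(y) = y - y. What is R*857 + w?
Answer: -15486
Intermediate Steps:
o(y) = 0
R = -17 (R = -17 + 16*0 = -17 + 0 = -17)
w = -917
R*857 + w = -17*857 - 917 = -14569 - 917 = -15486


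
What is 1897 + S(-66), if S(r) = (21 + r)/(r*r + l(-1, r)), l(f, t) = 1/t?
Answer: 109075009/57499 ≈ 1897.0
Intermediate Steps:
S(r) = (21 + r)/(1/r + r²) (S(r) = (21 + r)/(r*r + 1/r) = (21 + r)/(r² + 1/r) = (21 + r)/(1/r + r²))
1897 + S(-66) = 1897 - 66*(21 - 66)/(1 + (-66)³) = 1897 - 66*(-45)/(1 - 287496) = 1897 - 66*(-45)/(-287495) = 1897 - 66*(-1/287495)*(-45) = 1897 - 594/57499 = 109075009/57499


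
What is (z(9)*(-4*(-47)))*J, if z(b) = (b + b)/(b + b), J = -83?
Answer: -15604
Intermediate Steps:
z(b) = 1 (z(b) = (2*b)/((2*b)) = (2*b)*(1/(2*b)) = 1)
(z(9)*(-4*(-47)))*J = (1*(-4*(-47)))*(-83) = (1*188)*(-83) = 188*(-83) = -15604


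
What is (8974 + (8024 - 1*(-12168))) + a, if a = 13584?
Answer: 42750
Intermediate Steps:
(8974 + (8024 - 1*(-12168))) + a = (8974 + (8024 - 1*(-12168))) + 13584 = (8974 + (8024 + 12168)) + 13584 = (8974 + 20192) + 13584 = 29166 + 13584 = 42750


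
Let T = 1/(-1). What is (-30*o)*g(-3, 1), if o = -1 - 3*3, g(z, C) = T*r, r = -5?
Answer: 1500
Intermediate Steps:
T = -1
g(z, C) = 5 (g(z, C) = -1*(-5) = 5)
o = -10 (o = -1 - 9 = -10)
(-30*o)*g(-3, 1) = -30*(-10)*5 = 300*5 = 1500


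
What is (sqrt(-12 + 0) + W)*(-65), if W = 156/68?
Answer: -2535/17 - 130*I*sqrt(3) ≈ -149.12 - 225.17*I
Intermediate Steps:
W = 39/17 (W = 156*(1/68) = 39/17 ≈ 2.2941)
(sqrt(-12 + 0) + W)*(-65) = (sqrt(-12 + 0) + 39/17)*(-65) = (sqrt(-12) + 39/17)*(-65) = (2*I*sqrt(3) + 39/17)*(-65) = (39/17 + 2*I*sqrt(3))*(-65) = -2535/17 - 130*I*sqrt(3)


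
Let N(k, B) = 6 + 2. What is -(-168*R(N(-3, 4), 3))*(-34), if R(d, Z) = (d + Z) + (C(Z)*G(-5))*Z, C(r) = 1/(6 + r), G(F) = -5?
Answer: -53312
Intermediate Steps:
N(k, B) = 8
R(d, Z) = Z + d - 5*Z/(6 + Z) (R(d, Z) = (d + Z) + (-5/(6 + Z))*Z = (Z + d) + (-5/(6 + Z))*Z = (Z + d) - 5*Z/(6 + Z) = Z + d - 5*Z/(6 + Z))
-(-168*R(N(-3, 4), 3))*(-34) = -(-168*(-5*3 + (6 + 3)*(3 + 8))/(6 + 3))*(-34) = -(-168*(-15 + 9*11)/9)*(-34) = -(-56*(-15 + 99)/3)*(-34) = -(-56*84/3)*(-34) = -(-168*28/3)*(-34) = -(-1568)*(-34) = -1*53312 = -53312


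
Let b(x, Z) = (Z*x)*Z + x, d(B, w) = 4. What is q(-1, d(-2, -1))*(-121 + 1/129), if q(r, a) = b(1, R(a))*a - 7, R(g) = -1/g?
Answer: 42922/129 ≈ 332.73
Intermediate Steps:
b(x, Z) = x + x*Z² (b(x, Z) = x*Z² + x = x + x*Z²)
q(r, a) = -7 + a*(1 + a⁻²) (q(r, a) = (1*(1 + (-1/a)²))*a - 7 = (1*(1 + a⁻²))*a - 7 = (1 + a⁻²)*a - 7 = a*(1 + a⁻²) - 7 = -7 + a*(1 + a⁻²))
q(-1, d(-2, -1))*(-121 + 1/129) = (-7 + 4 + 1/4)*(-121 + 1/129) = (-7 + 4 + ¼)*(-121 + 1/129) = -11/4*(-15608/129) = 42922/129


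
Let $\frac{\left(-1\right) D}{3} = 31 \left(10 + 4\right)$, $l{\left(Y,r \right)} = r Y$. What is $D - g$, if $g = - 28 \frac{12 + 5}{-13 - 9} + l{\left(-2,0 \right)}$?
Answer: $- \frac{14560}{11} \approx -1323.6$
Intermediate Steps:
$l{\left(Y,r \right)} = Y r$
$g = \frac{238}{11}$ ($g = - 28 \frac{12 + 5}{-13 - 9} - 0 = - 28 \frac{17}{-22} + 0 = - 28 \cdot 17 \left(- \frac{1}{22}\right) + 0 = \left(-28\right) \left(- \frac{17}{22}\right) + 0 = \frac{238}{11} + 0 = \frac{238}{11} \approx 21.636$)
$D = -1302$ ($D = - 3 \cdot 31 \left(10 + 4\right) = - 3 \cdot 31 \cdot 14 = \left(-3\right) 434 = -1302$)
$D - g = -1302 - \frac{238}{11} = - \frac{14560}{11}$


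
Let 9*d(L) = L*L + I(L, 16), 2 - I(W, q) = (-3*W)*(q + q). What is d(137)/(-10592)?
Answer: -3547/10592 ≈ -0.33488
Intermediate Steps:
I(W, q) = 2 + 6*W*q (I(W, q) = 2 - (-3*W)*(q + q) = 2 - (-3*W)*2*q = 2 - (-6)*W*q = 2 + 6*W*q)
d(L) = 2/9 + L²/9 + 32*L/3 (d(L) = (L*L + (2 + 6*L*16))/9 = (L² + (2 + 96*L))/9 = (2 + L² + 96*L)/9 = 2/9 + L²/9 + 32*L/3)
d(137)/(-10592) = (2/9 + (⅑)*137² + (32/3)*137)/(-10592) = (2/9 + (⅑)*18769 + 4384/3)*(-1/10592) = (2/9 + 18769/9 + 4384/3)*(-1/10592) = 3547*(-1/10592) = -3547/10592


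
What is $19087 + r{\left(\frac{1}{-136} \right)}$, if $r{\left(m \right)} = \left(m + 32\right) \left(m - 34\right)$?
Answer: $\frac{332909777}{18496} \approx 17999.0$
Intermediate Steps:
$r{\left(m \right)} = \left(-34 + m\right) \left(32 + m\right)$ ($r{\left(m \right)} = \left(32 + m\right) \left(-34 + m\right) = \left(-34 + m\right) \left(32 + m\right)$)
$19087 + r{\left(\frac{1}{-136} \right)} = 19087 - \left(1088 - \frac{1}{68} - \frac{1}{18496}\right) = 19087 - \left(\frac{73983}{68} - \frac{1}{18496}\right) = 19087 + \left(-1088 + \frac{1}{18496} + \frac{1}{68}\right) = 19087 - \frac{20123375}{18496} = \frac{332909777}{18496}$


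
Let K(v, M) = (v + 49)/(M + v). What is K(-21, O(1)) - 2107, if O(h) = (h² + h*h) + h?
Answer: -18977/9 ≈ -2108.6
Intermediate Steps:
O(h) = h + 2*h² (O(h) = (h² + h²) + h = 2*h² + h = h + 2*h²)
K(v, M) = (49 + v)/(M + v)
K(-21, O(1)) - 2107 = (49 - 21)/(1*(1 + 2*1) - 21) - 2107 = 28/(1*(1 + 2) - 21) - 2107 = 28/(1*3 - 21) - 2107 = 28/(3 - 21) - 2107 = 28/(-18) - 2107 = -1/18*28 - 2107 = -14/9 - 2107 = -18977/9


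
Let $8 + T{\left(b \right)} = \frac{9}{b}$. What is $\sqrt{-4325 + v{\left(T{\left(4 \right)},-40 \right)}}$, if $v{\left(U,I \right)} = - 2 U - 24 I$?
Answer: $\frac{i \sqrt{13414}}{2} \approx 57.909 i$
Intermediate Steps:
$T{\left(b \right)} = -8 + \frac{9}{b}$
$v{\left(U,I \right)} = - 24 I - 2 U$
$\sqrt{-4325 + v{\left(T{\left(4 \right)},-40 \right)}} = \sqrt{-4325 - \left(-960 + 2 \left(-8 + \frac{9}{4}\right)\right)} = \sqrt{-4325 + \left(960 - 2 \left(-8 + 9 \cdot \frac{1}{4}\right)\right)} = \sqrt{-4325 + \left(960 - 2 \left(-8 + \frac{9}{4}\right)\right)} = \sqrt{-4325 + \left(960 - - \frac{23}{2}\right)} = \sqrt{-4325 + \left(960 + \frac{23}{2}\right)} = \sqrt{-4325 + \frac{1943}{2}} = \sqrt{- \frac{6707}{2}} = \frac{i \sqrt{13414}}{2}$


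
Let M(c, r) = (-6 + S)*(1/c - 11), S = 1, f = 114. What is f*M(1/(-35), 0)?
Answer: 26220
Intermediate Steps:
M(c, r) = 55 - 5/c (M(c, r) = (-6 + 1)*(1/c - 11) = -5*(-11 + 1/c) = 55 - 5/c)
f*M(1/(-35), 0) = 114*(55 - 5/(1/(-35))) = 114*(55 - 5/(-1/35)) = 114*(55 - 5*(-35)) = 114*(55 + 175) = 114*230 = 26220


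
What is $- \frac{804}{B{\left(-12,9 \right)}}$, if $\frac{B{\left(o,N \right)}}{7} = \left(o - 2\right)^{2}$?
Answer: $- \frac{201}{343} \approx -0.58601$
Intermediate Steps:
$B{\left(o,N \right)} = 7 \left(-2 + o\right)^{2}$ ($B{\left(o,N \right)} = 7 \left(o - 2\right)^{2} = 7 \left(-2 + o\right)^{2}$)
$- \frac{804}{B{\left(-12,9 \right)}} = - \frac{804}{7 \left(-2 - 12\right)^{2}} = - \frac{804}{7 \left(-14\right)^{2}} = - \frac{804}{7 \cdot 196} = - \frac{804}{1372} = \left(-804\right) \frac{1}{1372} = - \frac{201}{343}$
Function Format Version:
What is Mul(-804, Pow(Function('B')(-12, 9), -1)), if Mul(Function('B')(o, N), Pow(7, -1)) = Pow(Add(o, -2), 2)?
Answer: Rational(-201, 343) ≈ -0.58601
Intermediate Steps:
Function('B')(o, N) = Mul(7, Pow(Add(-2, o), 2)) (Function('B')(o, N) = Mul(7, Pow(Add(o, -2), 2)) = Mul(7, Pow(Add(-2, o), 2)))
Mul(-804, Pow(Function('B')(-12, 9), -1)) = Mul(-804, Pow(Mul(7, Pow(Add(-2, -12), 2)), -1)) = Mul(-804, Pow(Mul(7, Pow(-14, 2)), -1)) = Mul(-804, Pow(Mul(7, 196), -1)) = Mul(-804, Pow(1372, -1)) = Mul(-804, Rational(1, 1372)) = Rational(-201, 343)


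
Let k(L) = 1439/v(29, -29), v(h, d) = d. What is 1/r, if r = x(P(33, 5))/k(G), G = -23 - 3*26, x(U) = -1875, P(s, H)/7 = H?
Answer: 1439/54375 ≈ 0.026464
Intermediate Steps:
P(s, H) = 7*H
G = -101 (G = -23 - 78 = -101)
k(L) = -1439/29 (k(L) = 1439/(-29) = 1439*(-1/29) = -1439/29)
r = 54375/1439 (r = -1875/(-1439/29) = -1875*(-29/1439) = 54375/1439 ≈ 37.787)
1/r = 1/(54375/1439) = 1439/54375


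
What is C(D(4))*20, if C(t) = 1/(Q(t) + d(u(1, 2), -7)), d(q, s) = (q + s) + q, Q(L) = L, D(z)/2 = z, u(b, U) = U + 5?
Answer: 4/3 ≈ 1.3333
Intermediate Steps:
u(b, U) = 5 + U
D(z) = 2*z
d(q, s) = s + 2*q
C(t) = 1/(7 + t) (C(t) = 1/(t + (-7 + 2*(5 + 2))) = 1/(t + (-7 + 2*7)) = 1/(t + (-7 + 14)) = 1/(t + 7) = 1/(7 + t))
C(D(4))*20 = 20/(7 + 2*4) = 20/(7 + 8) = 20/15 = (1/15)*20 = 4/3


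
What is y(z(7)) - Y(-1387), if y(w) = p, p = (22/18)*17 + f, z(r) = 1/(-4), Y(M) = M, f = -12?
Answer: 12562/9 ≈ 1395.8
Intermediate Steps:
z(r) = -¼
p = 79/9 (p = (22/18)*17 - 12 = (22*(1/18))*17 - 12 = (11/9)*17 - 12 = 187/9 - 12 = 79/9 ≈ 8.7778)
y(w) = 79/9
y(z(7)) - Y(-1387) = 79/9 - 1*(-1387) = 79/9 + 1387 = 12562/9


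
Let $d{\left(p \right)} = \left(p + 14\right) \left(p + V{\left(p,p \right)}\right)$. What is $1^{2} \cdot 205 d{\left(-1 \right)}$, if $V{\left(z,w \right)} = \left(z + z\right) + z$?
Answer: $-10660$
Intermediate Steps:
$V{\left(z,w \right)} = 3 z$ ($V{\left(z,w \right)} = 2 z + z = 3 z$)
$d{\left(p \right)} = 4 p \left(14 + p\right)$ ($d{\left(p \right)} = \left(p + 14\right) \left(p + 3 p\right) = \left(14 + p\right) 4 p = 4 p \left(14 + p\right)$)
$1^{2} \cdot 205 d{\left(-1 \right)} = 1^{2} \cdot 205 \cdot 4 \left(-1\right) \left(14 - 1\right) = 1 \cdot 205 \cdot 4 \left(-1\right) 13 = 205 \left(-52\right) = -10660$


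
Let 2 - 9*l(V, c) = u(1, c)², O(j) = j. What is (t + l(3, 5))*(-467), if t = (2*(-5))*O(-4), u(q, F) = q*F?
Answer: -157379/9 ≈ -17487.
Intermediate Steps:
u(q, F) = F*q
l(V, c) = 2/9 - c²/9
t = 40 (t = (2*(-5))*(-4) = -10*(-4) = 40)
(t + l(3, 5))*(-467) = (40 + (2/9 - ⅑*5²))*(-467) = (40 + (2/9 - ⅑*25))*(-467) = (40 + (2/9 - 25/9))*(-467) = (40 - 23/9)*(-467) = (337/9)*(-467) = -157379/9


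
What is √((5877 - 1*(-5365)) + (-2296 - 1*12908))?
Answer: I*√3962 ≈ 62.944*I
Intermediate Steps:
√((5877 - 1*(-5365)) + (-2296 - 1*12908)) = √((5877 + 5365) + (-2296 - 12908)) = √(11242 - 15204) = √(-3962) = I*√3962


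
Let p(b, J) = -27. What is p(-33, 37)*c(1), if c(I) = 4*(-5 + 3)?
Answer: 216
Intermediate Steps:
c(I) = -8 (c(I) = 4*(-2) = -8)
p(-33, 37)*c(1) = -27*(-8) = 216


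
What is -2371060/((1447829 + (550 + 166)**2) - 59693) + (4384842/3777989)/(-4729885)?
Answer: -10592388688345496441/8491528564894125470 ≈ -1.2474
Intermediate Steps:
-2371060/((1447829 + (550 + 166)**2) - 59693) + (4384842/3777989)/(-4729885) = -2371060/((1447829 + 716**2) - 59693) + (4384842*(1/3777989))*(-1/4729885) = -2371060/((1447829 + 512656) - 59693) + (4384842/3777989)*(-1/4729885) = -2371060/(1960485 - 59693) - 4384842/17869453501265 = -2371060/1900792 - 4384842/17869453501265 = -2371060*1/1900792 - 4384842/17869453501265 = -592765/475198 - 4384842/17869453501265 = -10592388688345496441/8491528564894125470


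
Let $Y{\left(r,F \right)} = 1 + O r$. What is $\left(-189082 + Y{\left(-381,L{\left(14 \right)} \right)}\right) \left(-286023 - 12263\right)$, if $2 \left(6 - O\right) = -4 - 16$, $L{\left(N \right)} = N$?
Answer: $58218566622$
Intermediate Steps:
$O = 16$ ($O = 6 - \frac{-4 - 16}{2} = 6 - -10 = 6 + 10 = 16$)
$Y{\left(r,F \right)} = 1 + 16 r$
$\left(-189082 + Y{\left(-381,L{\left(14 \right)} \right)}\right) \left(-286023 - 12263\right) = \left(-189082 + \left(1 + 16 \left(-381\right)\right)\right) \left(-286023 - 12263\right) = \left(-189082 + \left(1 - 6096\right)\right) \left(-298286\right) = \left(-189082 - 6095\right) \left(-298286\right) = \left(-195177\right) \left(-298286\right) = 58218566622$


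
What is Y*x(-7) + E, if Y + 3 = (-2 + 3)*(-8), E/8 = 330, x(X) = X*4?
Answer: 2948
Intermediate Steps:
x(X) = 4*X
E = 2640 (E = 8*330 = 2640)
Y = -11 (Y = -3 + (-2 + 3)*(-8) = -3 + 1*(-8) = -3 - 8 = -11)
Y*x(-7) + E = -44*(-7) + 2640 = -11*(-28) + 2640 = 308 + 2640 = 2948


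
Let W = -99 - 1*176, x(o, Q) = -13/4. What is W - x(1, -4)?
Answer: -1087/4 ≈ -271.75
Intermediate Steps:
x(o, Q) = -13/4 (x(o, Q) = -13*¼ = -13/4)
W = -275 (W = -99 - 176 = -275)
W - x(1, -4) = -275 - 1*(-13/4) = -275 + 13/4 = -1087/4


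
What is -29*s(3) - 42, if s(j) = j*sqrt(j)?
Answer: -42 - 87*sqrt(3) ≈ -192.69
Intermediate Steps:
s(j) = j**(3/2)
-29*s(3) - 42 = -87*sqrt(3) - 42 = -42 - 87*sqrt(3)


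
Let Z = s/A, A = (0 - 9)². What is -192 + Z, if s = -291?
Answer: -5281/27 ≈ -195.59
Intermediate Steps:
A = 81 (A = (-9)² = 81)
Z = -97/27 (Z = -291/81 = -291*1/81 = -97/27 ≈ -3.5926)
-192 + Z = -192 - 97/27 = -5281/27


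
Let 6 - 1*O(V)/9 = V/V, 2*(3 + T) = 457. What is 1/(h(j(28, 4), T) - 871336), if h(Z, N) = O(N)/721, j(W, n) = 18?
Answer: -721/628233211 ≈ -1.1477e-6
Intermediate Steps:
T = 451/2 (T = -3 + (½)*457 = -3 + 457/2 = 451/2 ≈ 225.50)
O(V) = 45 (O(V) = 54 - 9*V/V = 54 - 9*1 = 54 - 9 = 45)
h(Z, N) = 45/721
1/(h(j(28, 4), T) - 871336) = 1/(45/721 - 871336) = 1/(-628233211/721) = -721/628233211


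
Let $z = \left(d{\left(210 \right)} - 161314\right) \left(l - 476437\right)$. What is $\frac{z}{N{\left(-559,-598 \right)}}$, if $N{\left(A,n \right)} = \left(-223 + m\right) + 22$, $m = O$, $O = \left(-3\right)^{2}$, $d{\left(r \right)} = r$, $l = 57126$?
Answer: $- \frac{4222042459}{12} \approx -3.5184 \cdot 10^{8}$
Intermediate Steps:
$O = 9$
$m = 9$
$N{\left(A,n \right)} = -192$ ($N{\left(A,n \right)} = \left(-223 + 9\right) + 22 = -214 + 22 = -192$)
$z = 67552679344$ ($z = \left(210 - 161314\right) \left(57126 - 476437\right) = \left(-161104\right) \left(-419311\right) = 67552679344$)
$\frac{z}{N{\left(-559,-598 \right)}} = \frac{67552679344}{-192} = 67552679344 \left(- \frac{1}{192}\right) = - \frac{4222042459}{12}$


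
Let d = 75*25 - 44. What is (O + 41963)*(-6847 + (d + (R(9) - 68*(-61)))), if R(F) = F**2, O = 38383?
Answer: -63232302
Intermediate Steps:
d = 1831 (d = 1875 - 44 = 1831)
(O + 41963)*(-6847 + (d + (R(9) - 68*(-61)))) = (38383 + 41963)*(-6847 + (1831 + (9**2 - 68*(-61)))) = 80346*(-6847 + (1831 + (81 + 4148))) = 80346*(-6847 + (1831 + 4229)) = 80346*(-6847 + 6060) = 80346*(-787) = -63232302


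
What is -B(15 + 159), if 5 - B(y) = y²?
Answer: 30271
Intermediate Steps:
B(y) = 5 - y²
-B(15 + 159) = -(5 - (15 + 159)²) = -(5 - 1*174²) = -(5 - 1*30276) = -(5 - 30276) = -1*(-30271) = 30271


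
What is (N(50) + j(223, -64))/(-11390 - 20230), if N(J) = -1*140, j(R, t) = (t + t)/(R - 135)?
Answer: 389/86955 ≈ 0.0044736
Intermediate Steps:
j(R, t) = 2*t/(-135 + R) (j(R, t) = (2*t)/(-135 + R) = 2*t/(-135 + R))
N(J) = -140
(N(50) + j(223, -64))/(-11390 - 20230) = (-140 + 2*(-64)/(-135 + 223))/(-11390 - 20230) = (-140 + 2*(-64)/88)/(-31620) = (-140 + 2*(-64)*(1/88))*(-1/31620) = (-140 - 16/11)*(-1/31620) = -1556/11*(-1/31620) = 389/86955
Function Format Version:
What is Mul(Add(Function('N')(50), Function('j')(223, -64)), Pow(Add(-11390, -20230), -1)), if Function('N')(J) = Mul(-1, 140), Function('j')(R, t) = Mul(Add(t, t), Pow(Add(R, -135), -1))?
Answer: Rational(389, 86955) ≈ 0.0044736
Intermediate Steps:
Function('j')(R, t) = Mul(2, t, Pow(Add(-135, R), -1)) (Function('j')(R, t) = Mul(Mul(2, t), Pow(Add(-135, R), -1)) = Mul(2, t, Pow(Add(-135, R), -1)))
Function('N')(J) = -140
Mul(Add(Function('N')(50), Function('j')(223, -64)), Pow(Add(-11390, -20230), -1)) = Mul(Add(-140, Mul(2, -64, Pow(Add(-135, 223), -1))), Pow(Add(-11390, -20230), -1)) = Mul(Add(-140, Mul(2, -64, Pow(88, -1))), Pow(-31620, -1)) = Mul(Add(-140, Mul(2, -64, Rational(1, 88))), Rational(-1, 31620)) = Mul(Add(-140, Rational(-16, 11)), Rational(-1, 31620)) = Mul(Rational(-1556, 11), Rational(-1, 31620)) = Rational(389, 86955)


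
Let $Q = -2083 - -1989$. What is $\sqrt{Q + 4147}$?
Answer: $\sqrt{4053} \approx 63.663$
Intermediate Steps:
$Q = -94$ ($Q = -2083 + 1989 = -94$)
$\sqrt{Q + 4147} = \sqrt{-94 + 4147} = \sqrt{4053}$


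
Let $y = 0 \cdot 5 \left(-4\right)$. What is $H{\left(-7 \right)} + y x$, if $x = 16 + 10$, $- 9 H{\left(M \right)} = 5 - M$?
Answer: $- \frac{4}{3} \approx -1.3333$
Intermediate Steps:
$H{\left(M \right)} = - \frac{5}{9} + \frac{M}{9}$ ($H{\left(M \right)} = - \frac{5 - M}{9} = - \frac{5}{9} + \frac{M}{9}$)
$y = 0$ ($y = 0 \left(-4\right) = 0$)
$x = 26$
$H{\left(-7 \right)} + y x = \left(- \frac{5}{9} + \frac{1}{9} \left(-7\right)\right) + 0 \cdot 26 = \left(- \frac{5}{9} - \frac{7}{9}\right) + 0 = - \frac{4}{3} + 0 = - \frac{4}{3}$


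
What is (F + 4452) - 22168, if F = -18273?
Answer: -35989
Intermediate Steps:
(F + 4452) - 22168 = (-18273 + 4452) - 22168 = -13821 - 22168 = -35989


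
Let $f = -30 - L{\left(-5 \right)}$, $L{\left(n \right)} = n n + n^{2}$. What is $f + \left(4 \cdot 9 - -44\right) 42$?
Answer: $3280$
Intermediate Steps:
$L{\left(n \right)} = 2 n^{2}$ ($L{\left(n \right)} = n^{2} + n^{2} = 2 n^{2}$)
$f = -80$ ($f = -30 - 2 \left(-5\right)^{2} = -30 - 2 \cdot 25 = -30 - 50 = -80$)
$f + \left(4 \cdot 9 - -44\right) 42 = -80 + \left(4 \cdot 9 - -44\right) 42 = -80 + \left(36 + 44\right) 42 = -80 + 80 \cdot 42 = -80 + 3360 = 3280$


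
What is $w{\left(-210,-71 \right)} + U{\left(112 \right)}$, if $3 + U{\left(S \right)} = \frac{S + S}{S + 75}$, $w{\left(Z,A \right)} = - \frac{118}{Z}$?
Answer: $- \frac{24352}{19635} \approx -1.2402$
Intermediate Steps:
$U{\left(S \right)} = -3 + \frac{2 S}{75 + S}$ ($U{\left(S \right)} = -3 + \frac{S + S}{S + 75} = -3 + \frac{2 S}{75 + S}$)
$w{\left(-210,-71 \right)} + U{\left(112 \right)} = - \frac{118}{-210} + \frac{-225 - 112}{75 + 112} = \left(-118\right) \left(- \frac{1}{210}\right) + \frac{-225 - 112}{187} = \frac{59}{105} + \frac{1}{187} \left(-337\right) = \frac{59}{105} - \frac{337}{187} = - \frac{24352}{19635}$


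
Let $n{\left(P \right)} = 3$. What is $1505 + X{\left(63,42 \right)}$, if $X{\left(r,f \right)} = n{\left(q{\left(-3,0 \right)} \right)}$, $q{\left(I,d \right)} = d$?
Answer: $1508$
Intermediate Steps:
$X{\left(r,f \right)} = 3$
$1505 + X{\left(63,42 \right)} = 1505 + 3 = 1508$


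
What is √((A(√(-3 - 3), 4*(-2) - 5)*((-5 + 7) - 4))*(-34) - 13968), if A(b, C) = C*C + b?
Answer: 2*√(-619 + 17*I*√6) ≈ 1.6728 + 49.788*I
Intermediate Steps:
A(b, C) = b + C² (A(b, C) = C² + b = b + C²)
√((A(√(-3 - 3), 4*(-2) - 5)*((-5 + 7) - 4))*(-34) - 13968) = √(((√(-3 - 3) + (4*(-2) - 5)²)*((-5 + 7) - 4))*(-34) - 13968) = √(((√(-6) + (-8 - 5)²)*(2 - 4))*(-34) - 13968) = √(((I*√6 + (-13)²)*(-2))*(-34) - 13968) = √(((I*√6 + 169)*(-2))*(-34) - 13968) = √(((169 + I*√6)*(-2))*(-34) - 13968) = √((-338 - 2*I*√6)*(-34) - 13968) = √((11492 + 68*I*√6) - 13968) = √(-2476 + 68*I*√6)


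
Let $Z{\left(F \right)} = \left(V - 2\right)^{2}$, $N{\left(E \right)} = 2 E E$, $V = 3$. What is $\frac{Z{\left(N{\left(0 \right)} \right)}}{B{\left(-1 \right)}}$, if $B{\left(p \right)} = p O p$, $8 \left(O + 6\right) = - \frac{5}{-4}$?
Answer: $- \frac{32}{187} \approx -0.17112$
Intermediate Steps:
$O = - \frac{187}{32}$ ($O = -6 + \frac{\left(-5\right) \frac{1}{-4}}{8} = -6 + \frac{\left(-5\right) \left(- \frac{1}{4}\right)}{8} = -6 + \frac{1}{8} \cdot \frac{5}{4} = -6 + \frac{5}{32} = - \frac{187}{32} \approx -5.8438$)
$N{\left(E \right)} = 2 E^{2}$
$Z{\left(F \right)} = 1$ ($Z{\left(F \right)} = \left(3 - 2\right)^{2} = 1^{2} = 1$)
$B{\left(p \right)} = - \frac{187 p^{2}}{32}$ ($B{\left(p \right)} = p \left(- \frac{187}{32}\right) p = - \frac{187 p}{32} p = - \frac{187 p^{2}}{32}$)
$\frac{Z{\left(N{\left(0 \right)} \right)}}{B{\left(-1 \right)}} = 1 \frac{1}{\left(- \frac{187}{32}\right) \left(-1\right)^{2}} = 1 \frac{1}{\left(- \frac{187}{32}\right) 1} = 1 \frac{1}{- \frac{187}{32}} = 1 \left(- \frac{32}{187}\right) = - \frac{32}{187}$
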